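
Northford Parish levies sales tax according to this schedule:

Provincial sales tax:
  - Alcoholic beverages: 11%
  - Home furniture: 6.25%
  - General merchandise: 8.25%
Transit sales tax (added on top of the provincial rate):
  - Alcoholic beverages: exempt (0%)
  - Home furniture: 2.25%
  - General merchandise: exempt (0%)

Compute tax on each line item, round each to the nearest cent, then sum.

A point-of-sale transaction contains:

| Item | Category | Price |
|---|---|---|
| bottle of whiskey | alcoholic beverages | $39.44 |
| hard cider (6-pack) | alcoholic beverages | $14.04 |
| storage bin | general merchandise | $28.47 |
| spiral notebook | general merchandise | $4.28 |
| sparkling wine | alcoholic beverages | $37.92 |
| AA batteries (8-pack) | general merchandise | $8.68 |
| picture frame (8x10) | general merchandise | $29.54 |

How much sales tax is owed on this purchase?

Bottle of whiskey $39.44: alcoholic beverages → 11% + 0% transit = 11% → $4.34
Hard cider (6-pack) $14.04: alcoholic beverages → 11% + 0% transit = 11% → $1.54
Storage bin $28.47: general merchandise → 8.25% + 0% transit = 8.25% → $2.35
Spiral notebook $4.28: general merchandise → 8.25% + 0% transit = 8.25% → $0.35
Sparkling wine $37.92: alcoholic beverages → 11% + 0% transit = 11% → $4.17
AA batteries (8-pack) $8.68: general merchandise → 8.25% + 0% transit = 8.25% → $0.72
Picture frame (8x10) $29.54: general merchandise → 8.25% + 0% transit = 8.25% → $2.44
Total tax = $4.34 + $1.54 + $2.35 + $0.35 + $4.17 + $0.72 + $2.44 = $15.91

$15.91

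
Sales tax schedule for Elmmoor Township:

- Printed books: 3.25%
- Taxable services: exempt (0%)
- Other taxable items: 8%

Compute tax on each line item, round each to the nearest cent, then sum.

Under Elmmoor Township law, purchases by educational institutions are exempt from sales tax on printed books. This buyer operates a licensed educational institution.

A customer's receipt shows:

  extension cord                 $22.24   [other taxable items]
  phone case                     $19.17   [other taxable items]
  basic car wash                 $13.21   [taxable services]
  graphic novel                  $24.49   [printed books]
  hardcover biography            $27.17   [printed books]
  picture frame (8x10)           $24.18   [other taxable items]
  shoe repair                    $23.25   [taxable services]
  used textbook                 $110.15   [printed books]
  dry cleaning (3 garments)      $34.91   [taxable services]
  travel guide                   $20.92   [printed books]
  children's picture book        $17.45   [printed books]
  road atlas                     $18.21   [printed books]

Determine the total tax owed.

$5.24

Extension cord $22.24: other taxable items → 8% → $1.78
Phone case $19.17: other taxable items → 8% → $1.53
Basic car wash $13.21: taxable services → 0% → $0.00
Graphic novel $24.49: printed books, buyer-exempt → 0% → $0.00
Hardcover biography $27.17: printed books, buyer-exempt → 0% → $0.00
Picture frame (8x10) $24.18: other taxable items → 8% → $1.93
Shoe repair $23.25: taxable services → 0% → $0.00
Used textbook $110.15: printed books, buyer-exempt → 0% → $0.00
Dry cleaning (3 garments) $34.91: taxable services → 0% → $0.00
Travel guide $20.92: printed books, buyer-exempt → 0% → $0.00
Children's picture book $17.45: printed books, buyer-exempt → 0% → $0.00
Road atlas $18.21: printed books, buyer-exempt → 0% → $0.00
Total tax = $1.78 + $1.53 + $1.93 = $5.24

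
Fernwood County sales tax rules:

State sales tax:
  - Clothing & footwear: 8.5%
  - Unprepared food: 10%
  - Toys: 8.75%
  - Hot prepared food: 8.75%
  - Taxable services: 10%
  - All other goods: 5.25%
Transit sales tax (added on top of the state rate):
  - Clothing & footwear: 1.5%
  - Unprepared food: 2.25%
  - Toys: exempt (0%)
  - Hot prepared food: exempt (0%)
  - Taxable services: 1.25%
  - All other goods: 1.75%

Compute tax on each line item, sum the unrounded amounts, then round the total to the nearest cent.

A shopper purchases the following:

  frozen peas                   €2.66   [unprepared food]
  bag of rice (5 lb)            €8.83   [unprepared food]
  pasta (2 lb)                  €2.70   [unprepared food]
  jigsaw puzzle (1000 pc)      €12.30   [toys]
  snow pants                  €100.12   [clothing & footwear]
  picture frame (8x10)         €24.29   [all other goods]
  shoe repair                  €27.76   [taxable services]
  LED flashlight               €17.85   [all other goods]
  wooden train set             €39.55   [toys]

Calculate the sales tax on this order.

€22.36

Frozen peas €2.66: unprepared food → 10% + 2.25% transit = 12.25% → €0.32585
Bag of rice (5 lb) €8.83: unprepared food → 10% + 2.25% transit = 12.25% → €1.081675
Pasta (2 lb) €2.70: unprepared food → 10% + 2.25% transit = 12.25% → €0.33075
Jigsaw puzzle (1000 pc) €12.30: toys → 8.75% + 0% transit = 8.75% → €1.07625
Snow pants €100.12: clothing & footwear → 8.5% + 1.5% transit = 10% → €10.012
Picture frame (8x10) €24.29: all other goods → 5.25% + 1.75% transit = 7% → €1.7003
Shoe repair €27.76: taxable services → 10% + 1.25% transit = 11.25% → €3.123
LED flashlight €17.85: all other goods → 5.25% + 1.75% transit = 7% → €1.2495
Wooden train set €39.55: toys → 8.75% + 0% transit = 8.75% → €3.460625
Unrounded tax sum = €22.35995 → €22.36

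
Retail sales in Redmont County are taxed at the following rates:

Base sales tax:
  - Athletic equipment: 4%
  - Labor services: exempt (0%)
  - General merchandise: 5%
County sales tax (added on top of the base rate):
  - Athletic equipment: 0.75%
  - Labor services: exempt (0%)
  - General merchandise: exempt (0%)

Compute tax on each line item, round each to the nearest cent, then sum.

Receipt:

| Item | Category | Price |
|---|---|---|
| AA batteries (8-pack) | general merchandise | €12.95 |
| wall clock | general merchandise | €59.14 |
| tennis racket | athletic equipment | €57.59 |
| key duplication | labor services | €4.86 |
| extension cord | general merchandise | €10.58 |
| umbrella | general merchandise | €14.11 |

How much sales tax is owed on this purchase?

AA batteries (8-pack) €12.95: general merchandise → 5% + 0% county = 5% → €0.65
Wall clock €59.14: general merchandise → 5% + 0% county = 5% → €2.96
Tennis racket €57.59: athletic equipment → 4% + 0.75% county = 4.75% → €2.74
Key duplication €4.86: labor services → 0% + 0% county = 0% → €0.00
Extension cord €10.58: general merchandise → 5% + 0% county = 5% → €0.53
Umbrella €14.11: general merchandise → 5% + 0% county = 5% → €0.71
Total tax = €0.65 + €2.96 + €2.74 + €0.53 + €0.71 = €7.59

€7.59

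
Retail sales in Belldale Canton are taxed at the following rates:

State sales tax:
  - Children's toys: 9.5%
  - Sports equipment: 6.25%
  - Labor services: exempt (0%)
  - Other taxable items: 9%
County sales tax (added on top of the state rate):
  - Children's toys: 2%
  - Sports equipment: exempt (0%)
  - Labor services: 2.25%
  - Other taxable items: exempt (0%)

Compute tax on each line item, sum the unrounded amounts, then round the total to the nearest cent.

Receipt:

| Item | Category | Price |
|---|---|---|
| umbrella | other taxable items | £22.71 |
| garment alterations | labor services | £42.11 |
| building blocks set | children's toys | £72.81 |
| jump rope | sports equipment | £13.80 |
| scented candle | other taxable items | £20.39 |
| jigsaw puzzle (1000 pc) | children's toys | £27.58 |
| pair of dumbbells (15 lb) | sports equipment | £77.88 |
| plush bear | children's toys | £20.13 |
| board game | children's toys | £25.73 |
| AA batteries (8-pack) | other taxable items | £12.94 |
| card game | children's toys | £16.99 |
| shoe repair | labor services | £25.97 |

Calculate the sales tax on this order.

£31.08

Umbrella £22.71: other taxable items → 9% + 0% county = 9% → £2.0439
Garment alterations £42.11: labor services → 0% + 2.25% county = 2.25% → £0.947475
Building blocks set £72.81: children's toys → 9.5% + 2% county = 11.5% → £8.37315
Jump rope £13.80: sports equipment → 6.25% + 0% county = 6.25% → £0.8625
Scented candle £20.39: other taxable items → 9% + 0% county = 9% → £1.8351
Jigsaw puzzle (1000 pc) £27.58: children's toys → 9.5% + 2% county = 11.5% → £3.1717
Pair of dumbbells (15 lb) £77.88: sports equipment → 6.25% + 0% county = 6.25% → £4.8675
Plush bear £20.13: children's toys → 9.5% + 2% county = 11.5% → £2.31495
Board game £25.73: children's toys → 9.5% + 2% county = 11.5% → £2.95895
AA batteries (8-pack) £12.94: other taxable items → 9% + 0% county = 9% → £1.1646
Card game £16.99: children's toys → 9.5% + 2% county = 11.5% → £1.95385
Shoe repair £25.97: labor services → 0% + 2.25% county = 2.25% → £0.584325
Unrounded tax sum = £31.078 → £31.08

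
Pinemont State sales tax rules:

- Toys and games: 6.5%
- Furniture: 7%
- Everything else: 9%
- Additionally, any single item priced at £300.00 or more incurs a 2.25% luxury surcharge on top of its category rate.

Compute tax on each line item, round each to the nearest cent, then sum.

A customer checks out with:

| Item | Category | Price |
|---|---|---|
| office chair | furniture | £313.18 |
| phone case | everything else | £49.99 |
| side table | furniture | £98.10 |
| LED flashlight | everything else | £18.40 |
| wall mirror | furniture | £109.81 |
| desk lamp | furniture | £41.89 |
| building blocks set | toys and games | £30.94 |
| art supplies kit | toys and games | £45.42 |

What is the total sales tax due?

Office chair £313.18: furniture → 7% + 2.25% surcharge = 9.25% → £28.97
Phone case £49.99: everything else → 9% → £4.50
Side table £98.10: furniture → 7% → £6.87
LED flashlight £18.40: everything else → 9% → £1.66
Wall mirror £109.81: furniture → 7% → £7.69
Desk lamp £41.89: furniture → 7% → £2.93
Building blocks set £30.94: toys and games → 6.5% → £2.01
Art supplies kit £45.42: toys and games → 6.5% → £2.95
Total tax = £28.97 + £4.50 + £6.87 + £1.66 + £7.69 + £2.93 + £2.01 + £2.95 = £57.58

£57.58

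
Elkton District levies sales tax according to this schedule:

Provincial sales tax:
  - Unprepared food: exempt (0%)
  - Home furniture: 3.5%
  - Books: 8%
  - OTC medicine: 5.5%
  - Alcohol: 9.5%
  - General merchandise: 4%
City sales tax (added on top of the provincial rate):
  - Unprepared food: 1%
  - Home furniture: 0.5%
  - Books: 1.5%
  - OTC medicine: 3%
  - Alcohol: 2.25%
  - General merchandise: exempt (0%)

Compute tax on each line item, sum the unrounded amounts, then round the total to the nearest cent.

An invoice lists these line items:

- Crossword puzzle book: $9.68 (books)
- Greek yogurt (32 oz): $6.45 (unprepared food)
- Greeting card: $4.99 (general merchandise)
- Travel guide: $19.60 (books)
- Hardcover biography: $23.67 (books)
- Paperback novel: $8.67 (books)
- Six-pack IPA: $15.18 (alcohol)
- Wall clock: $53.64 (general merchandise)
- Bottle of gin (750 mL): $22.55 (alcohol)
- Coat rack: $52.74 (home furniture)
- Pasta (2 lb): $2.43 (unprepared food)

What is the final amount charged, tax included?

Crossword puzzle book $9.68: books → 8% + 1.5% city = 9.5% → $0.9196
Greek yogurt (32 oz) $6.45: unprepared food → 0% + 1% city = 1% → $0.0645
Greeting card $4.99: general merchandise → 4% + 0% city = 4% → $0.1996
Travel guide $19.60: books → 8% + 1.5% city = 9.5% → $1.862
Hardcover biography $23.67: books → 8% + 1.5% city = 9.5% → $2.24865
Paperback novel $8.67: books → 8% + 1.5% city = 9.5% → $0.82365
Six-pack IPA $15.18: alcohol → 9.5% + 2.25% city = 11.75% → $1.78365
Wall clock $53.64: general merchandise → 4% + 0% city = 4% → $2.1456
Bottle of gin (750 mL) $22.55: alcohol → 9.5% + 2.25% city = 11.75% → $2.649625
Coat rack $52.74: home furniture → 3.5% + 0.5% city = 4% → $2.1096
Pasta (2 lb) $2.43: unprepared food → 0% + 1% city = 1% → $0.0243
Subtotal = $219.60; unrounded tax = $14.830775 → $14.83; total due = $234.43

$234.43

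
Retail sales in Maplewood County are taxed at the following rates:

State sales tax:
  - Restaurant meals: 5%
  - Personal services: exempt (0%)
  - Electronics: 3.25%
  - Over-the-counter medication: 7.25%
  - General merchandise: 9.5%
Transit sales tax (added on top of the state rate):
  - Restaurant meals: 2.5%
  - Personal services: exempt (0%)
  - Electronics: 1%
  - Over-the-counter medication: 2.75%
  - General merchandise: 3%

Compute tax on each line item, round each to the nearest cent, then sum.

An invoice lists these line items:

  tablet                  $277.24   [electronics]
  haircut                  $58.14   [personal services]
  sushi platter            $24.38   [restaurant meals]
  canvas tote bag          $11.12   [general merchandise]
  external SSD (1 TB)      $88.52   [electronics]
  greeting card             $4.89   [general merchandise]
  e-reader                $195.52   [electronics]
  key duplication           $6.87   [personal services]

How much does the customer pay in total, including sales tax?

$694.36

Tablet $277.24: electronics → 3.25% + 1% transit = 4.25% → $11.78
Haircut $58.14: personal services → 0% + 0% transit = 0% → $0.00
Sushi platter $24.38: restaurant meals → 5% + 2.5% transit = 7.5% → $1.83
Canvas tote bag $11.12: general merchandise → 9.5% + 3% transit = 12.5% → $1.39
External SSD (1 TB) $88.52: electronics → 3.25% + 1% transit = 4.25% → $3.76
Greeting card $4.89: general merchandise → 9.5% + 3% transit = 12.5% → $0.61
E-reader $195.52: electronics → 3.25% + 1% transit = 4.25% → $8.31
Key duplication $6.87: personal services → 0% + 0% transit = 0% → $0.00
Subtotal = $666.68; tax = $27.68; total due = $694.36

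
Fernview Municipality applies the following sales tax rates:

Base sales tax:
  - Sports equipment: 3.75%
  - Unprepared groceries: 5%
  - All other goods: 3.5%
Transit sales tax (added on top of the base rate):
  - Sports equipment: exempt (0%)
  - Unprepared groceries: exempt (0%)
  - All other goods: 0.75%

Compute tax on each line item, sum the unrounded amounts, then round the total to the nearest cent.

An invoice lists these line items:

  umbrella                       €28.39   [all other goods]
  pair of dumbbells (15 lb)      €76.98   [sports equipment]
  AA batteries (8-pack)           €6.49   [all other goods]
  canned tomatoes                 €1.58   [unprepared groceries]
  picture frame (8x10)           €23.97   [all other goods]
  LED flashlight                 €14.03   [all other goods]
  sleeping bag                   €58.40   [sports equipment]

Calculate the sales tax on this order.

Umbrella €28.39: all other goods → 3.5% + 0.75% transit = 4.25% → €1.206575
Pair of dumbbells (15 lb) €76.98: sports equipment → 3.75% + 0% transit = 3.75% → €2.88675
AA batteries (8-pack) €6.49: all other goods → 3.5% + 0.75% transit = 4.25% → €0.275825
Canned tomatoes €1.58: unprepared groceries → 5% + 0% transit = 5% → €0.079
Picture frame (8x10) €23.97: all other goods → 3.5% + 0.75% transit = 4.25% → €1.018725
LED flashlight €14.03: all other goods → 3.5% + 0.75% transit = 4.25% → €0.596275
Sleeping bag €58.40: sports equipment → 3.75% + 0% transit = 3.75% → €2.19
Unrounded tax sum = €8.25315 → €8.25

€8.25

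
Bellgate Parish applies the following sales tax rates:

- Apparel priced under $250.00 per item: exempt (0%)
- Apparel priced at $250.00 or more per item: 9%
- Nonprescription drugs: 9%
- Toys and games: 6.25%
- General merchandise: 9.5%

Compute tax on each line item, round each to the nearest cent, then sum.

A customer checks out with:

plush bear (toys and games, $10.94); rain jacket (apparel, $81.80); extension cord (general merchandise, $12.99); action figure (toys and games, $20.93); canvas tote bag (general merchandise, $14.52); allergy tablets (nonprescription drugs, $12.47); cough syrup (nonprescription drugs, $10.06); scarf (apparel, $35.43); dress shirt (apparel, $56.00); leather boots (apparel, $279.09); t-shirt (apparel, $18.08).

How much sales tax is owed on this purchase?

$31.75

Plush bear $10.94: toys and games → 6.25% → $0.68
Rain jacket $81.80: apparel, under $250.00 → 0% → $0.00
Extension cord $12.99: general merchandise → 9.5% → $1.23
Action figure $20.93: toys and games → 6.25% → $1.31
Canvas tote bag $14.52: general merchandise → 9.5% → $1.38
Allergy tablets $12.47: nonprescription drugs → 9% → $1.12
Cough syrup $10.06: nonprescription drugs → 9% → $0.91
Scarf $35.43: apparel, under $250.00 → 0% → $0.00
Dress shirt $56.00: apparel, under $250.00 → 0% → $0.00
Leather boots $279.09: apparel, $250.00 or more → 9% → $25.12
T-shirt $18.08: apparel, under $250.00 → 0% → $0.00
Total tax = $0.68 + $1.23 + $1.31 + $1.38 + $1.12 + $0.91 + $25.12 = $31.75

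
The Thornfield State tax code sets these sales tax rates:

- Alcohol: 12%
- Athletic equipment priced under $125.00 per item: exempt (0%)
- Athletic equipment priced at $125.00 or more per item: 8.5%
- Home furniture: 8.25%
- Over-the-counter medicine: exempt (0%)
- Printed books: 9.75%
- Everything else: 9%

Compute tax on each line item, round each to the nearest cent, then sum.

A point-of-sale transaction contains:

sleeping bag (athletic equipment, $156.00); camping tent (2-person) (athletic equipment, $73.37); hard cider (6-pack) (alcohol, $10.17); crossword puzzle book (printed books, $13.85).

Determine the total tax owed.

Sleeping bag $156.00: athletic equipment, $125.00 or more → 8.5% → $13.26
Camping tent (2-person) $73.37: athletic equipment, under $125.00 → 0% → $0.00
Hard cider (6-pack) $10.17: alcohol → 12% → $1.22
Crossword puzzle book $13.85: printed books → 9.75% → $1.35
Total tax = $13.26 + $1.22 + $1.35 = $15.83

$15.83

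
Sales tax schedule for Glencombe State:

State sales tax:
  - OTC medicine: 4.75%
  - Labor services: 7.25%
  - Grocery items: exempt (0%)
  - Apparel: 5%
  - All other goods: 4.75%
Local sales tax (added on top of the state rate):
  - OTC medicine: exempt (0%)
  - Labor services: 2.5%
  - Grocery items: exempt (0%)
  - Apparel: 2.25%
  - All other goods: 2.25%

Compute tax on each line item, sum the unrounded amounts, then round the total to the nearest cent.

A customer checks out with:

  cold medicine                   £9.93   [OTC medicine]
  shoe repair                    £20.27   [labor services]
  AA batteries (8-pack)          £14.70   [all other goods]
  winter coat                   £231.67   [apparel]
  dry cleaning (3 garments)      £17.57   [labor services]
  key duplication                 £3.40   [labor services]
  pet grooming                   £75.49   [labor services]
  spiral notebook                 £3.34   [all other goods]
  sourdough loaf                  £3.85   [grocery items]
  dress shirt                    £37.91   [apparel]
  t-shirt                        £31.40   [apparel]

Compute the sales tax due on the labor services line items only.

£11.38

Shoe repair £20.27: labor services → 7.25% + 2.5% local = 9.75% → £1.976325
Dry cleaning (3 garments) £17.57: labor services → 7.25% + 2.5% local = 9.75% → £1.713075
Key duplication £3.40: labor services → 7.25% + 2.5% local = 9.75% → £0.3315
Pet grooming £75.49: labor services → 7.25% + 2.5% local = 9.75% → £7.360275
Tax on labor services: unrounded sum = £11.381175 → £11.38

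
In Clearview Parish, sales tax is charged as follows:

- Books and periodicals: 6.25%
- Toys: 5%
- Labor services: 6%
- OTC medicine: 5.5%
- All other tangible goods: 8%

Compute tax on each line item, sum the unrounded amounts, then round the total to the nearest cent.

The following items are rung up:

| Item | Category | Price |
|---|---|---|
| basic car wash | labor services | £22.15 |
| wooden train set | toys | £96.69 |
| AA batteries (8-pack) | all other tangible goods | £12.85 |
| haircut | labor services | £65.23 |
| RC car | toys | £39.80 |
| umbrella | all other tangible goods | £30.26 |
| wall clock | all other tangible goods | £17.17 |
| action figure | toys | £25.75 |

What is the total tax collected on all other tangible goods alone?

£4.82

AA batteries (8-pack) £12.85: all other tangible goods → 8% → £1.028
Umbrella £30.26: all other tangible goods → 8% → £2.4208
Wall clock £17.17: all other tangible goods → 8% → £1.3736
Tax on all other tangible goods: unrounded sum = £4.8224 → £4.82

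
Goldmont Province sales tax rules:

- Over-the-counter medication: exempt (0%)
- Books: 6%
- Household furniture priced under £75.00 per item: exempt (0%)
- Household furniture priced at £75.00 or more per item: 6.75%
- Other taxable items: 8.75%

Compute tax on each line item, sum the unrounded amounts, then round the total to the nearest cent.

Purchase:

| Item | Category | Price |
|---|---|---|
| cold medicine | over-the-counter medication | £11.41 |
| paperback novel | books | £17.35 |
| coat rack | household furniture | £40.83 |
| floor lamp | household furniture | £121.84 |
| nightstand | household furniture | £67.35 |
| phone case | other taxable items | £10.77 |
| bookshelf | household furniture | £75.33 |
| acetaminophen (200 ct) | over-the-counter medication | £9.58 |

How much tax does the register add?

Cold medicine £11.41: over-the-counter medication → 0% → £0.00
Paperback novel £17.35: books → 6% → £1.041
Coat rack £40.83: household furniture, under £75.00 → 0% → £0.00
Floor lamp £121.84: household furniture, £75.00 or more → 6.75% → £8.2242
Nightstand £67.35: household furniture, under £75.00 → 0% → £0.00
Phone case £10.77: other taxable items → 8.75% → £0.942375
Bookshelf £75.33: household furniture, £75.00 or more → 6.75% → £5.084775
Acetaminophen (200 ct) £9.58: over-the-counter medication → 0% → £0.00
Unrounded tax sum = £15.29235 → £15.29

£15.29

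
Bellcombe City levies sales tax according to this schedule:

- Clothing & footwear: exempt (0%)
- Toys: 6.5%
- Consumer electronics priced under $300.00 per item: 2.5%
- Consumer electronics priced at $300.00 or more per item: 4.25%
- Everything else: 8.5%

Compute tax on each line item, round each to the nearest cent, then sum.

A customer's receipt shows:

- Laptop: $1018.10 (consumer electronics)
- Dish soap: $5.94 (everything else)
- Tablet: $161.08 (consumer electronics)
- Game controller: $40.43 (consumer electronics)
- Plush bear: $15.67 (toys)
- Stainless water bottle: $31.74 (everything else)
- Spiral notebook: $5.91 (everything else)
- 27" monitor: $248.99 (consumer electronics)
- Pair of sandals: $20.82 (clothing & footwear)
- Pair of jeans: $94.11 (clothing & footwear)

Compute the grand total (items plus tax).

$1702.04

Laptop $1018.10: consumer electronics, $300.00 or more → 4.25% → $43.27
Dish soap $5.94: everything else → 8.5% → $0.50
Tablet $161.08: consumer electronics, under $300.00 → 2.5% → $4.03
Game controller $40.43: consumer electronics, under $300.00 → 2.5% → $1.01
Plush bear $15.67: toys → 6.5% → $1.02
Stainless water bottle $31.74: everything else → 8.5% → $2.70
Spiral notebook $5.91: everything else → 8.5% → $0.50
27" monitor $248.99: consumer electronics, under $300.00 → 2.5% → $6.22
Pair of sandals $20.82: clothing & footwear → 0% → $0.00
Pair of jeans $94.11: clothing & footwear → 0% → $0.00
Subtotal = $1642.79; tax = $59.25; total due = $1702.04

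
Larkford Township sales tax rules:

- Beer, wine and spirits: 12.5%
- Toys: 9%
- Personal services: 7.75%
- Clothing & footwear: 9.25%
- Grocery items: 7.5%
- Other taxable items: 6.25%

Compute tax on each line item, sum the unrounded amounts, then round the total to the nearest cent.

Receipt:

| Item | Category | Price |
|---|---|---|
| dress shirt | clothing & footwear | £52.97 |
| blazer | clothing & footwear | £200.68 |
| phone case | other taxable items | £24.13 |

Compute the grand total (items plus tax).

£302.75

Dress shirt £52.97: clothing & footwear → 9.25% → £4.899725
Blazer £200.68: clothing & footwear → 9.25% → £18.5629
Phone case £24.13: other taxable items → 6.25% → £1.508125
Subtotal = £277.78; unrounded tax = £24.97075 → £24.97; total due = £302.75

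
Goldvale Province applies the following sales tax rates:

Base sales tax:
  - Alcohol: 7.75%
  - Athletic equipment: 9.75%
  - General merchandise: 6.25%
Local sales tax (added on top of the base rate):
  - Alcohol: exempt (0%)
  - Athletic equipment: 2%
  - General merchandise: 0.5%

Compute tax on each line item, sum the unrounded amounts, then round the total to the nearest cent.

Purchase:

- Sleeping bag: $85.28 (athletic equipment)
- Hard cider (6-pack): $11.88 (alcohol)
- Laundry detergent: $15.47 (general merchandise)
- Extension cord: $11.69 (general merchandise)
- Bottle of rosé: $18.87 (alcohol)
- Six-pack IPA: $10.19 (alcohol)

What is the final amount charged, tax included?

$168.41

Sleeping bag $85.28: athletic equipment → 9.75% + 2% local = 11.75% → $10.0204
Hard cider (6-pack) $11.88: alcohol → 7.75% + 0% local = 7.75% → $0.9207
Laundry detergent $15.47: general merchandise → 6.25% + 0.5% local = 6.75% → $1.044225
Extension cord $11.69: general merchandise → 6.25% + 0.5% local = 6.75% → $0.789075
Bottle of rosé $18.87: alcohol → 7.75% + 0% local = 7.75% → $1.462425
Six-pack IPA $10.19: alcohol → 7.75% + 0% local = 7.75% → $0.789725
Subtotal = $153.38; unrounded tax = $15.02655 → $15.03; total due = $168.41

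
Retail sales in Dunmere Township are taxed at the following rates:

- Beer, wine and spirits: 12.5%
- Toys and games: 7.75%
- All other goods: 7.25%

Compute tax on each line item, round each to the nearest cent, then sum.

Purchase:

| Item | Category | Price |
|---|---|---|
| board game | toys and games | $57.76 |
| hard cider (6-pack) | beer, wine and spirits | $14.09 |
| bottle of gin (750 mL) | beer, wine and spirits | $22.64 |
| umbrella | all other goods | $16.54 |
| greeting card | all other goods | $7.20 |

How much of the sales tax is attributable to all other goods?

$1.72

Umbrella $16.54: all other goods → 7.25% → $1.20
Greeting card $7.20: all other goods → 7.25% → $0.52
Tax on all other goods = $1.20 + $0.52 = $1.72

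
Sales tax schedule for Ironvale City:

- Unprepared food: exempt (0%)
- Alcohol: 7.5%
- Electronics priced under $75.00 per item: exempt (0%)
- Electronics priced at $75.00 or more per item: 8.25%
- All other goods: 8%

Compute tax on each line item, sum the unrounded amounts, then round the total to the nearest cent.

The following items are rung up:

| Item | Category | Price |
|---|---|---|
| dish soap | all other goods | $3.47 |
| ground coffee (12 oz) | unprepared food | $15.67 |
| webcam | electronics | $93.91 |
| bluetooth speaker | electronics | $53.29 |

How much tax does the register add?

$8.03

Dish soap $3.47: all other goods → 8% → $0.2776
Ground coffee (12 oz) $15.67: unprepared food → 0% → $0.00
Webcam $93.91: electronics, $75.00 or more → 8.25% → $7.747575
Bluetooth speaker $53.29: electronics, under $75.00 → 0% → $0.00
Unrounded tax sum = $8.025175 → $8.03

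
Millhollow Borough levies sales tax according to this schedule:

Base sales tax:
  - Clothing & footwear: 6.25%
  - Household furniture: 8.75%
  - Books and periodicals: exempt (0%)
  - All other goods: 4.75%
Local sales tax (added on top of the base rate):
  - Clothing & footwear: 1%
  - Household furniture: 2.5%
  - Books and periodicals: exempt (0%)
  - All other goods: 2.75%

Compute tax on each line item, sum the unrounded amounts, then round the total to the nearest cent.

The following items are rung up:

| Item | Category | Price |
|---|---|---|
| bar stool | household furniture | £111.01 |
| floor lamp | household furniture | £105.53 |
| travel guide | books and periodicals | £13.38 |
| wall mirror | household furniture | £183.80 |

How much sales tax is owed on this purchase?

Bar stool £111.01: household furniture → 8.75% + 2.5% local = 11.25% → £12.488625
Floor lamp £105.53: household furniture → 8.75% + 2.5% local = 11.25% → £11.872125
Travel guide £13.38: books and periodicals → 0% + 0% local = 0% → £0.00
Wall mirror £183.80: household furniture → 8.75% + 2.5% local = 11.25% → £20.6775
Unrounded tax sum = £45.03825 → £45.04

£45.04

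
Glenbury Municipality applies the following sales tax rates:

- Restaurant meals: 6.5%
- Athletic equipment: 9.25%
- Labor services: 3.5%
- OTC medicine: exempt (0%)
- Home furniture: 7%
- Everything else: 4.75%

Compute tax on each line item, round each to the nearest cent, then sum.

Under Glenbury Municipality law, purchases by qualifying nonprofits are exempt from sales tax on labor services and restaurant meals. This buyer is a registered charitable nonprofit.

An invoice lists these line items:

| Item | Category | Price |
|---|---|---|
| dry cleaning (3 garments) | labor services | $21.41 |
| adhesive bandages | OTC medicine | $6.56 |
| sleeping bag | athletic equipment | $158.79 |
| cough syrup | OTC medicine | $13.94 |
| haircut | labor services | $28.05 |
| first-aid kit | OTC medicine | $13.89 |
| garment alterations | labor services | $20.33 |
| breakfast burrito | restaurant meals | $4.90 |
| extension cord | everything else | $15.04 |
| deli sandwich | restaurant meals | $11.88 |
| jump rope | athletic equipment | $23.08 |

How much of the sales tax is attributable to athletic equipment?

$16.82

Sleeping bag $158.79: athletic equipment → 9.25% → $14.69
Jump rope $23.08: athletic equipment → 9.25% → $2.13
Tax on athletic equipment = $14.69 + $2.13 = $16.82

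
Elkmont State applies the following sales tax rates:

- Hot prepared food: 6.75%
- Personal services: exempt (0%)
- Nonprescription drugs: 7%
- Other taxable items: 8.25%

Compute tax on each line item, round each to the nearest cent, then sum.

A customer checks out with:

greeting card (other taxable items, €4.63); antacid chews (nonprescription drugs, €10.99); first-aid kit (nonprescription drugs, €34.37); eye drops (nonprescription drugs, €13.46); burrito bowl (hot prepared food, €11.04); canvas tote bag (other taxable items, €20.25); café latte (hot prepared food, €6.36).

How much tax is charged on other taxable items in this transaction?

€2.05

Greeting card €4.63: other taxable items → 8.25% → €0.38
Canvas tote bag €20.25: other taxable items → 8.25% → €1.67
Tax on other taxable items = €0.38 + €1.67 = €2.05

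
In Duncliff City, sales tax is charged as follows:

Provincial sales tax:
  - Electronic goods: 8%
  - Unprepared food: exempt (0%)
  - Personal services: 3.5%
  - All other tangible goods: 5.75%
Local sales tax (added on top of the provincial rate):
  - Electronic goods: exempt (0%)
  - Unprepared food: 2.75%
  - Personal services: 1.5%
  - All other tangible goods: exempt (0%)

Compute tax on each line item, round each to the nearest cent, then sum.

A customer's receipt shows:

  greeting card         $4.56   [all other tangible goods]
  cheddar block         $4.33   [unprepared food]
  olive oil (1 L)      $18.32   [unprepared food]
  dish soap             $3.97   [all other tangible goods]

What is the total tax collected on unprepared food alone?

Cheddar block $4.33: unprepared food → 0% + 2.75% local = 2.75% → $0.12
Olive oil (1 L) $18.32: unprepared food → 0% + 2.75% local = 2.75% → $0.50
Tax on unprepared food = $0.12 + $0.50 = $0.62

$0.62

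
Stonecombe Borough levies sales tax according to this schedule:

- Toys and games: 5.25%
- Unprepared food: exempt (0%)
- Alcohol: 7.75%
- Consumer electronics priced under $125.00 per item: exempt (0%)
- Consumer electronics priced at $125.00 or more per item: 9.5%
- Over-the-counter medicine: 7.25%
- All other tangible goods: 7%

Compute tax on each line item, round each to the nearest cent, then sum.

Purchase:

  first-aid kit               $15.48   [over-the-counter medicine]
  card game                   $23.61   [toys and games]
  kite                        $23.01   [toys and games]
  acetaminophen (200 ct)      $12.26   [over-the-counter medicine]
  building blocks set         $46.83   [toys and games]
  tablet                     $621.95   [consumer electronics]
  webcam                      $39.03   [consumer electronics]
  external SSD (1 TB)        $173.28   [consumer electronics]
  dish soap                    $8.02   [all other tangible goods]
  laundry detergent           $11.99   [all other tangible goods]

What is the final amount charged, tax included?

$1059.33

First-aid kit $15.48: over-the-counter medicine → 7.25% → $1.12
Card game $23.61: toys and games → 5.25% → $1.24
Kite $23.01: toys and games → 5.25% → $1.21
Acetaminophen (200 ct) $12.26: over-the-counter medicine → 7.25% → $0.89
Building blocks set $46.83: toys and games → 5.25% → $2.46
Tablet $621.95: consumer electronics, $125.00 or more → 9.5% → $59.09
Webcam $39.03: consumer electronics, under $125.00 → 0% → $0.00
External SSD (1 TB) $173.28: consumer electronics, $125.00 or more → 9.5% → $16.46
Dish soap $8.02: all other tangible goods → 7% → $0.56
Laundry detergent $11.99: all other tangible goods → 7% → $0.84
Subtotal = $975.46; tax = $83.87; total due = $1059.33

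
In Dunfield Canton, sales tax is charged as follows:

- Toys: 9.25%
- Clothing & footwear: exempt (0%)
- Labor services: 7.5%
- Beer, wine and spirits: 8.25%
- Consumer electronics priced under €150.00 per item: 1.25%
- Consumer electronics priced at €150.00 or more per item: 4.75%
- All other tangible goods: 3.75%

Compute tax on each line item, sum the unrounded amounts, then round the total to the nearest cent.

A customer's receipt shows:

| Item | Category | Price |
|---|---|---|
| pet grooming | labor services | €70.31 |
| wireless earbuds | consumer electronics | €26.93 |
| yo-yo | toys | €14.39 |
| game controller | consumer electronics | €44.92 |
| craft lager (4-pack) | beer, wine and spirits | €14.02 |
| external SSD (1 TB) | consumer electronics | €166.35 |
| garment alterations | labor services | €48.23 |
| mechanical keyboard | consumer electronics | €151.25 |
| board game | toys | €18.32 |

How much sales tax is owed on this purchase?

Pet grooming €70.31: labor services → 7.5% → €5.27325
Wireless earbuds €26.93: consumer electronics, under €150.00 → 1.25% → €0.336625
Yo-yo €14.39: toys → 9.25% → €1.331075
Game controller €44.92: consumer electronics, under €150.00 → 1.25% → €0.5615
Craft lager (4-pack) €14.02: beer, wine and spirits → 8.25% → €1.15665
External SSD (1 TB) €166.35: consumer electronics, €150.00 or more → 4.75% → €7.901625
Garment alterations €48.23: labor services → 7.5% → €3.61725
Mechanical keyboard €151.25: consumer electronics, €150.00 or more → 4.75% → €7.184375
Board game €18.32: toys → 9.25% → €1.6946
Unrounded tax sum = €29.05695 → €29.06

€29.06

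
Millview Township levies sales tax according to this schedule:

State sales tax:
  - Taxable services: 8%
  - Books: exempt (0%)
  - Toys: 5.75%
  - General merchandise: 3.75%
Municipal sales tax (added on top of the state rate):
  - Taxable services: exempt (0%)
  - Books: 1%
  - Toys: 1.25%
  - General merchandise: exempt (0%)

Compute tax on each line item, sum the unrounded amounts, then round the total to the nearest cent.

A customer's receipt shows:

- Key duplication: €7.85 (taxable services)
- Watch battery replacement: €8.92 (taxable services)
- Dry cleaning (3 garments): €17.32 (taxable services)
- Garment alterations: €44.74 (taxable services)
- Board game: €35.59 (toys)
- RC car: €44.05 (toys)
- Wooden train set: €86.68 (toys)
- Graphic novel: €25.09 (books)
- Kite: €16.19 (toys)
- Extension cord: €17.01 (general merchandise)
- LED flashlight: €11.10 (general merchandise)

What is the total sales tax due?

€20.39

Key duplication €7.85: taxable services → 8% + 0% municipal = 8% → €0.628
Watch battery replacement €8.92: taxable services → 8% + 0% municipal = 8% → €0.7136
Dry cleaning (3 garments) €17.32: taxable services → 8% + 0% municipal = 8% → €1.3856
Garment alterations €44.74: taxable services → 8% + 0% municipal = 8% → €3.5792
Board game €35.59: toys → 5.75% + 1.25% municipal = 7% → €2.4913
RC car €44.05: toys → 5.75% + 1.25% municipal = 7% → €3.0835
Wooden train set €86.68: toys → 5.75% + 1.25% municipal = 7% → €6.0676
Graphic novel €25.09: books → 0% + 1% municipal = 1% → €0.2509
Kite €16.19: toys → 5.75% + 1.25% municipal = 7% → €1.1333
Extension cord €17.01: general merchandise → 3.75% + 0% municipal = 3.75% → €0.637875
LED flashlight €11.10: general merchandise → 3.75% + 0% municipal = 3.75% → €0.41625
Unrounded tax sum = €20.387125 → €20.39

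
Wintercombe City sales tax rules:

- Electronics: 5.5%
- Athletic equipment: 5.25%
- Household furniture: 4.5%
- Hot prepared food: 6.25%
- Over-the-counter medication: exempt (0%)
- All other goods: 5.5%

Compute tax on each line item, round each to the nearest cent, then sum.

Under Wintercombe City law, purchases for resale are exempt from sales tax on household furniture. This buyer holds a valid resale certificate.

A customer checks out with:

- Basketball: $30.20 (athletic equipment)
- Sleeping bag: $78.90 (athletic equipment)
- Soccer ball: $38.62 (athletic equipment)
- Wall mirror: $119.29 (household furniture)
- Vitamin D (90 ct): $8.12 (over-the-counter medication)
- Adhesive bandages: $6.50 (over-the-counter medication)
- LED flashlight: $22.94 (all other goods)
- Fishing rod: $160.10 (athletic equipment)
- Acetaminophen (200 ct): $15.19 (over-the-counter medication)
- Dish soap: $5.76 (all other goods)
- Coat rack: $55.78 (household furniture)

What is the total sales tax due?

$17.75

Basketball $30.20: athletic equipment → 5.25% → $1.59
Sleeping bag $78.90: athletic equipment → 5.25% → $4.14
Soccer ball $38.62: athletic equipment → 5.25% → $2.03
Wall mirror $119.29: household furniture, buyer-exempt → 0% → $0.00
Vitamin D (90 ct) $8.12: over-the-counter medication → 0% → $0.00
Adhesive bandages $6.50: over-the-counter medication → 0% → $0.00
LED flashlight $22.94: all other goods → 5.5% → $1.26
Fishing rod $160.10: athletic equipment → 5.25% → $8.41
Acetaminophen (200 ct) $15.19: over-the-counter medication → 0% → $0.00
Dish soap $5.76: all other goods → 5.5% → $0.32
Coat rack $55.78: household furniture, buyer-exempt → 0% → $0.00
Total tax = $1.59 + $4.14 + $2.03 + $1.26 + $8.41 + $0.32 = $17.75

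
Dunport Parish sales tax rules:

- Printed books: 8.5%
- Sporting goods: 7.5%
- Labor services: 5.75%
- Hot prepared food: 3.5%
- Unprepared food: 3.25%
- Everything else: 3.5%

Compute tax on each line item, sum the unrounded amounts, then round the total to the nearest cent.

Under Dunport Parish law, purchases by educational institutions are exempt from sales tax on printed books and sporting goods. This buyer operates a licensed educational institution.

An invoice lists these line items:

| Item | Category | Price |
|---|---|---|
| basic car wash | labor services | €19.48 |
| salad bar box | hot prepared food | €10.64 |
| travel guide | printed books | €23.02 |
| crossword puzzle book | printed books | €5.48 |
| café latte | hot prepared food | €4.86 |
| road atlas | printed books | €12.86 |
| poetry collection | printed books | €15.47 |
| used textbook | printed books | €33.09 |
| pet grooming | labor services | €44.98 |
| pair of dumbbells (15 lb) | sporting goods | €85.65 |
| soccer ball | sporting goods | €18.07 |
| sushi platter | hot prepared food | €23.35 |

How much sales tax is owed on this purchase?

€5.07

Basic car wash €19.48: labor services → 5.75% → €1.1201
Salad bar box €10.64: hot prepared food → 3.5% → €0.3724
Travel guide €23.02: printed books, buyer-exempt → 0% → €0.00
Crossword puzzle book €5.48: printed books, buyer-exempt → 0% → €0.00
Café latte €4.86: hot prepared food → 3.5% → €0.1701
Road atlas €12.86: printed books, buyer-exempt → 0% → €0.00
Poetry collection €15.47: printed books, buyer-exempt → 0% → €0.00
Used textbook €33.09: printed books, buyer-exempt → 0% → €0.00
Pet grooming €44.98: labor services → 5.75% → €2.58635
Pair of dumbbells (15 lb) €85.65: sporting goods, buyer-exempt → 0% → €0.00
Soccer ball €18.07: sporting goods, buyer-exempt → 0% → €0.00
Sushi platter €23.35: hot prepared food → 3.5% → €0.81725
Unrounded tax sum = €5.0662 → €5.07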